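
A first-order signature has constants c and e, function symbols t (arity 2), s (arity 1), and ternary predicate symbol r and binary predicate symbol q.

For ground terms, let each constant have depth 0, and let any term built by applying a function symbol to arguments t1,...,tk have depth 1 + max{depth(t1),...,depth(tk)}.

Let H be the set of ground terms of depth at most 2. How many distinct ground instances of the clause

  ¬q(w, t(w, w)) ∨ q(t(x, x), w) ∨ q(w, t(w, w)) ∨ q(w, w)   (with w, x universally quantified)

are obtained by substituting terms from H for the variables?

Ground terms of depth ≤ 2:
  If N_k denotes the number of depth-≤k ground terms, the 2 constants give N_0 = 2, and each function symbol of arity r contributes N_{k-1}^r new terms at level k: N_k = 2 + N_{k-1}^2 + N_{k-1}.
  N_0 = 2
  N_1 = 2 + 2^2 + 2 = 8
  N_2 = 2 + 8^2 + 8 = 74
So there are 74 ground terms available for substitution.
There are 2 variables to instantiate (w, x), each occurring in at least one literal, so different choices give different ground instances.
Number of ground instances = 74^2 = 5476.

5476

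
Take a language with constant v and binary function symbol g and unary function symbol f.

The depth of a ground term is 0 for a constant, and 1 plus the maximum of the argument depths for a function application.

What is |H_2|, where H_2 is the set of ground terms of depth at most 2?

13

If N_k denotes the number of depth-≤k ground terms, the 1 constant gives N_0 = 1, and each function symbol of arity r contributes N_{k-1}^r new terms at level k: N_k = 1 + N_{k-1}^2 + N_{k-1}.
N_0 = 1
N_1 = 1 + 1^2 + 1 = 3
N_2 = 1 + 3^2 + 3 = 13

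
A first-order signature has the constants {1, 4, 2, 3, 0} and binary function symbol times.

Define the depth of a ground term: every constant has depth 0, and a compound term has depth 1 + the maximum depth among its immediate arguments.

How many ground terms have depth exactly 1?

25

Count level by level. With function symbols times/2, the terms of depth ≤ k are the 5 constants together with each function applied to depth-≤(k−1) tuples, so N_k = 5 + N_{k-1}^2.
N_0 = 5
N_1 = 5 + 5^2 = 30
Terms of depth exactly 1: N_1 − N_0 = 30 − 5 = 25.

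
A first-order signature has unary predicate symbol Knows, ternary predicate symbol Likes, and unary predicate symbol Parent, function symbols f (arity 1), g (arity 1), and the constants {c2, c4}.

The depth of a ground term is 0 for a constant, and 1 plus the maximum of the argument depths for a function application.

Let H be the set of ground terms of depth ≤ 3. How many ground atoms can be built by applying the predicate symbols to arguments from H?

27060

First count ground terms of depth ≤ 3.
Write N_k for the number of ground terms of depth ≤ k. A term of depth ≤ k is either a constant or a function symbol applied to arguments of depth ≤ k−1, so N_k = 2 + N_{k-1} + N_{k-1}.
N_0 = 2
N_1 = 2 + 2 + 2 = 6
N_2 = 2 + 6 + 6 = 14
N_3 = 2 + 14 + 14 = 30
So |H| = 30.
Ground atoms are formed by filling each argument slot of a predicate with a term from H, so an r-ary predicate gives |H|^r atoms:
  Knows: 30;  Likes: 30^3 = 27000;  Parent: 30
Total ground atoms: 30 + 27000 + 30 = 27060.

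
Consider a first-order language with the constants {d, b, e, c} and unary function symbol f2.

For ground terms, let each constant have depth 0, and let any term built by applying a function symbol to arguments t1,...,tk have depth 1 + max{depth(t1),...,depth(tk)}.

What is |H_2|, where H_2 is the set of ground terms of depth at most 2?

Count level by level. With function symbols f2/1, the terms of depth ≤ k are the 4 constants together with each function applied to depth-≤(k−1) tuples, so N_k = 4 + N_{k-1}.
N_0 = 4
N_1 = 4 + 4 = 8
N_2 = 4 + 8 = 12

12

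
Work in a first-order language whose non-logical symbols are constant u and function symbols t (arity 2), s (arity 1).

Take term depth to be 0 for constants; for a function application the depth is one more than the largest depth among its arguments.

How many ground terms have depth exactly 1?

2

If N_k denotes the number of depth-≤k ground terms, the 1 constant gives N_0 = 1, and each function symbol of arity r contributes N_{k-1}^r new terms at level k: N_k = 1 + N_{k-1}^2 + N_{k-1}.
N_0 = 1
N_1 = 1 + 1^2 + 1 = 3
Terms of depth exactly 1: N_1 − N_0 = 3 − 1 = 2.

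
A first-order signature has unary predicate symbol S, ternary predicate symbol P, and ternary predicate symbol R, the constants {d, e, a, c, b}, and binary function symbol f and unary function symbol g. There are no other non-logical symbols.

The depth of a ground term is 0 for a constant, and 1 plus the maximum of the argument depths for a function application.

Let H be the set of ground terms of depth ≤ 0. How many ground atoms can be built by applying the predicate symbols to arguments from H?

255

First count ground terms of depth ≤ 0.
Let N_k count ground terms of depth at most k. Each non-constant term of depth ≤ k is some function symbol applied to depth-≤(k−1) arguments, giving N_k = 5 + N_{k-1}^2 + N_{k-1}.
N_0 = 5
So |H| = 5.
Each predicate of arity r yields |H|^r ground atoms (one per choice of an r-tuple from H):
  S: 5;  P: 5^3 = 125;  R: 5^3 = 125
Total ground atoms: 5 + 125 + 125 = 255.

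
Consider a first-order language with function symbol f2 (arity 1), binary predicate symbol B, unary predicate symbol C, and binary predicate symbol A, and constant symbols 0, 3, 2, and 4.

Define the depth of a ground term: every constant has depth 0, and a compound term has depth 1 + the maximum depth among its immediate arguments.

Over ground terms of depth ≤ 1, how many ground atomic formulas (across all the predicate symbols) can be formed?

First count ground terms of depth ≤ 1.
Let N_k count ground terms of depth at most k. Each non-constant term of depth ≤ k is some function symbol applied to depth-≤(k−1) arguments, giving N_k = 4 + N_{k-1}.
N_0 = 4
N_1 = 4 + 4 = 8
Explicitly: 0, 3, 2, 4, f2(0), f2(3), f2(2), f2(4).
So |H| = 8.
A ground atom is a predicate applied to a tuple of terms from H, so the count is the sum over predicates of |H|^arity:
  B: 8^2 = 64;  C: 8;  A: 8^2 = 64
Total ground atoms: 64 + 8 + 64 = 136.

136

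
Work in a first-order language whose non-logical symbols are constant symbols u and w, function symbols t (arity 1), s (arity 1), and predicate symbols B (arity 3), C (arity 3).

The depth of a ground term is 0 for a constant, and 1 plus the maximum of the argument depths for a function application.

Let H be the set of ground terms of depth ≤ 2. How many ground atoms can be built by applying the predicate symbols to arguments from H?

5488

First count ground terms of depth ≤ 2.
Count level by level. With function symbols t/1, s/1, the terms of depth ≤ k are the 2 constants together with each function applied to depth-≤(k−1) tuples, so N_k = 2 + N_{k-1} + N_{k-1}.
N_0 = 2
N_1 = 2 + 2 + 2 = 6
N_2 = 2 + 6 + 6 = 14
So |H| = 14.
For each predicate symbol, the number of ground atoms is |H| raised to its arity; summing:
  B: 14^3 = 2744;  C: 14^3 = 2744
Total ground atoms: 2744 + 2744 = 5488.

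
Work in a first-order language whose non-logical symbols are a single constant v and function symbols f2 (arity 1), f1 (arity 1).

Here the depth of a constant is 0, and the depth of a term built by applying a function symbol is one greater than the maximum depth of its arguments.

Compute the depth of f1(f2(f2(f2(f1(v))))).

5

depth(f1(v)) = 1 + depth(v) = 1 + 0 = 1
depth(f2(f1(v))) = 1 + depth(f1(v)) = 1 + 1 = 2
depth(f2(f2(f1(v)))) = 1 + depth(f2(f1(v))) = 1 + 2 = 3
depth(f2(f2(f2(f1(v))))) = 1 + depth(f2(f2(f1(v)))) = 1 + 3 = 4
depth(f1(f2(f2(f2(f1(v)))))) = 1 + depth(f2(f2(f2(f1(v))))) = 1 + 4 = 5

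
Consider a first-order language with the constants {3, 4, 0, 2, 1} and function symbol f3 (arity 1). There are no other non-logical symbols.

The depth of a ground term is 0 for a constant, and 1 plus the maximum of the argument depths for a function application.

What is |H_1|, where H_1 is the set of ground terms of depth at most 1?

10

Write N_k for the number of ground terms of depth ≤ k. A term of depth ≤ k is either a constant or a function symbol applied to arguments of depth ≤ k−1, so N_k = 5 + N_{k-1}.
N_0 = 5
N_1 = 5 + 5 = 10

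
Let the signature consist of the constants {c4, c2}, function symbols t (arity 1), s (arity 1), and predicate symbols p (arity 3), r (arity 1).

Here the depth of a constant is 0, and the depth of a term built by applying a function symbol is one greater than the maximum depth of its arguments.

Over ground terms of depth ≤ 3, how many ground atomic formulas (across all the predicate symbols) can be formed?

27030

First count ground terms of depth ≤ 3.
Write N_k for the number of ground terms of depth ≤ k. A term of depth ≤ k is either a constant or a function symbol applied to arguments of depth ≤ k−1, so N_k = 2 + N_{k-1} + N_{k-1}.
N_0 = 2
N_1 = 2 + 2 + 2 = 6
N_2 = 2 + 6 + 6 = 14
N_3 = 2 + 14 + 14 = 30
So |H| = 30.
Each predicate of arity r yields |H|^r ground atoms (one per choice of an r-tuple from H):
  p: 30^3 = 27000;  r: 30
Total ground atoms: 27000 + 30 = 27030.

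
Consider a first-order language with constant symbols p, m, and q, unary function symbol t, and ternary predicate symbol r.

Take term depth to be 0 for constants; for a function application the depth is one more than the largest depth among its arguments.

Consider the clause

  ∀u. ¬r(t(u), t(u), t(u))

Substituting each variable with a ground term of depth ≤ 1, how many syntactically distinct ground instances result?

6

Ground terms of depth ≤ 1:
  Write N_k for the number of ground terms of depth ≤ k. A term of depth ≤ k is either a constant or a function symbol applied to arguments of depth ≤ k−1, so N_k = 3 + N_{k-1}.
  N_0 = 3
  N_1 = 3 + 3 = 6
  Explicitly: p, m, q, t(p), t(m), t(q).
So there are 6 ground terms available for substitution.
The variable u ranges independently over the available ground terms, and distinct assignments produce distinct instances.
Number of ground instances = 6.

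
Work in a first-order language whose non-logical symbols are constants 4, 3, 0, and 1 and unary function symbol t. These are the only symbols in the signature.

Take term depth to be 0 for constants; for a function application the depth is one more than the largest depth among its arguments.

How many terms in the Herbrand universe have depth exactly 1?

4

Write N_k for the number of ground terms of depth ≤ k. A term of depth ≤ k is either a constant or a function symbol applied to arguments of depth ≤ k−1, so N_k = 4 + N_{k-1}.
N_0 = 4
N_1 = 4 + 4 = 8
Terms of depth exactly 1: N_1 − N_0 = 8 − 4 = 4.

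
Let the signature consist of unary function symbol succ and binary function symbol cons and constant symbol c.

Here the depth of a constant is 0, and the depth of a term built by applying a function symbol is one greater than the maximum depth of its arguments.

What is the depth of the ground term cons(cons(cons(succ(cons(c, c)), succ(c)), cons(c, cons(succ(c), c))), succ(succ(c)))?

5

depth(cons(c, c)) = 1 + max(0, 0) = 1
depth(succ(cons(c, c))) = 1 + depth(cons(c, c)) = 1 + 1 = 2
depth(succ(c)) = 1 + depth(c) = 1 + 0 = 1
depth(cons(succ(cons(c, c)), succ(c))) = 1 + max(2, 1) = 3
depth(cons(succ(c), c)) = 1 + max(1, 0) = 2
depth(cons(c, cons(succ(c), c))) = 1 + max(0, 2) = 3
depth(cons(cons(succ(cons(c, c)), succ(c)), cons(c, cons(succ(c), c)))) = 1 + max(3, 3) = 4
depth(succ(succ(c))) = 1 + depth(succ(c)) = 1 + 1 = 2
depth(cons(cons(cons(succ(cons(c, c)), succ(c)), cons(c, cons(succ(c), c))), succ(succ(c)))) = 1 + max(4, 2) = 5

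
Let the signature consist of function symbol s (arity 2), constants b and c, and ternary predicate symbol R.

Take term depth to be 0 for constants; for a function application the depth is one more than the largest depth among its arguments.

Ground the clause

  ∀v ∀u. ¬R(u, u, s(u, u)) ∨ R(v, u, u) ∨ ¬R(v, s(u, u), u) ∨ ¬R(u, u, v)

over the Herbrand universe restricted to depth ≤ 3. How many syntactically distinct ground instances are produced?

Ground terms of depth ≤ 3:
  Let N_k count ground terms of depth at most k. Each non-constant term of depth ≤ k is some function symbol applied to depth-≤(k−1) arguments, giving N_k = 2 + N_{k-1}^2.
  N_0 = 2
  N_1 = 2 + 2^2 = 6
  N_2 = 2 + 6^2 = 38
  N_3 = 2 + 38^2 = 1446
So there are 1446 ground terms available for substitution.
The clause has 2 distinct variables (v, u), each appearing in the body. In the free term algebra distinct substitutions yield syntactically distinct ground instances.
Number of ground instances = 1446^2 = 2090916.

2090916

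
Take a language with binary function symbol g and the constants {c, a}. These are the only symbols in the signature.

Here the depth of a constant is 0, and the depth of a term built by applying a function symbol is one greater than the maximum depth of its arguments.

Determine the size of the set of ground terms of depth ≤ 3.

1446

Let N_k = |{terms of depth ≤ k}|. Then N_0 = 2 and N_k = 2 + N_{k-1}^2 for k ≥ 1 (one summand per function symbol, arity giving the exponent).
N_0 = 2
N_1 = 2 + 2^2 = 6
N_2 = 2 + 6^2 = 38
N_3 = 2 + 38^2 = 1446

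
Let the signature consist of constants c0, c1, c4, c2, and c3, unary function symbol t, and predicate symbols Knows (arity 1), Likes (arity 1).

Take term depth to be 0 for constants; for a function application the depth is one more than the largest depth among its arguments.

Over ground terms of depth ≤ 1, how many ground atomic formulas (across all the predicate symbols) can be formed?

First count ground terms of depth ≤ 1.
Let N_k = |{terms of depth ≤ k}|. Then N_0 = 5 and N_k = 5 + N_{k-1} for k ≥ 1 (one summand per function symbol, arity giving the exponent).
N_0 = 5
N_1 = 5 + 5 = 10
So |H| = 10.
A ground atom is a predicate applied to a tuple of terms from H, so the count is the sum over predicates of |H|^arity:
  Knows: 10;  Likes: 10
Total ground atoms: 10 + 10 = 20.

20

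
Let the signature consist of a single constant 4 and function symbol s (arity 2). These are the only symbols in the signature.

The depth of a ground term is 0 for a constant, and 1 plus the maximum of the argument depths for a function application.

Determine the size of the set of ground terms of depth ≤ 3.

Let N_k count ground terms of depth at most k. Each non-constant term of depth ≤ k is some function symbol applied to depth-≤(k−1) arguments, giving N_k = 1 + N_{k-1}^2.
N_0 = 1
N_1 = 1 + 1^2 = 2
N_2 = 1 + 2^2 = 5
N_3 = 1 + 5^2 = 26

26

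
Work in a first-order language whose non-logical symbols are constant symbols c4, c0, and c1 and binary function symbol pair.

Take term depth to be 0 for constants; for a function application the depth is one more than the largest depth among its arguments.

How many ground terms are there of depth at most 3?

21612

If N_k denotes the number of depth-≤k ground terms, the 3 constants give N_0 = 3, and each function symbol of arity r contributes N_{k-1}^r new terms at level k: N_k = 3 + N_{k-1}^2.
N_0 = 3
N_1 = 3 + 3^2 = 12
N_2 = 3 + 12^2 = 147
N_3 = 3 + 147^2 = 21612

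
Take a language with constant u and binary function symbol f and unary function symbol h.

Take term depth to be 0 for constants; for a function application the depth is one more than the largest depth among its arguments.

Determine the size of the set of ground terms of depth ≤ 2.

13

Let N_k = |{terms of depth ≤ k}|. Then N_0 = 1 and N_k = 1 + N_{k-1}^2 + N_{k-1} for k ≥ 1 (one summand per function symbol, arity giving the exponent).
N_0 = 1
N_1 = 1 + 1^2 + 1 = 3
N_2 = 1 + 3^2 + 3 = 13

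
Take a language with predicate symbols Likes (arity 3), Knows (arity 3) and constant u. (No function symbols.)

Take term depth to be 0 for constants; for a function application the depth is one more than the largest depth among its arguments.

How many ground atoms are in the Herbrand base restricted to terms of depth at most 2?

2

First count ground terms of depth ≤ 2.
With no function symbols every ground term is a constant, so there is exactly 1 ground term at every depth bound.
N_0 = 1
N_1 = 1
N_2 = 1
So |H| = 1.
A ground atom is a predicate applied to a tuple of terms from H, so the count is the sum over predicates of |H|^arity:
  Likes: 1^3 = 1;  Knows: 1^3 = 1
Total ground atoms: 1 + 1 = 2.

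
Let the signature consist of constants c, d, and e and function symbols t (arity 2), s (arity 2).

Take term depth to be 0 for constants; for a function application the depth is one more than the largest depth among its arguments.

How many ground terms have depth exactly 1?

18

Let N_k count ground terms of depth at most k. Each non-constant term of depth ≤ k is some function symbol applied to depth-≤(k−1) arguments, giving N_k = 3 + N_{k-1}^2 + N_{k-1}^2.
N_0 = 3
N_1 = 3 + 3^2 + 3^2 = 21
Terms of depth exactly 1: N_1 − N_0 = 21 − 3 = 18.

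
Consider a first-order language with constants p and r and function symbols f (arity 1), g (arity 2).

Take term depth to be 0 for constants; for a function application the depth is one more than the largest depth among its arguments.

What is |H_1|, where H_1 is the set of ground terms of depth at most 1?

8

Write N_k for the number of ground terms of depth ≤ k. A term of depth ≤ k is either a constant or a function symbol applied to arguments of depth ≤ k−1, so N_k = 2 + N_{k-1} + N_{k-1}^2.
N_0 = 2
N_1 = 2 + 2 + 2^2 = 8
Explicitly: p, r, f(p), f(r), g(p, p), g(p, r), g(r, p), g(r, r).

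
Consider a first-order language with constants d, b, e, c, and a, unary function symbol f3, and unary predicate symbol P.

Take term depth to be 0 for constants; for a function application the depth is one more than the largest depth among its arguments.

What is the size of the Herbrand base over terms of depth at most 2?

15

First count ground terms of depth ≤ 2.
Count level by level. With function symbols f3/1, the terms of depth ≤ k are the 5 constants together with each function applied to depth-≤(k−1) tuples, so N_k = 5 + N_{k-1}.
N_0 = 5
N_1 = 5 + 5 = 10
N_2 = 5 + 10 = 15
So |H| = 15.
A ground atom is a predicate applied to a tuple of terms from H, so the count is the sum over predicates of |H|^arity:
  P: 15
Total ground atoms: 15.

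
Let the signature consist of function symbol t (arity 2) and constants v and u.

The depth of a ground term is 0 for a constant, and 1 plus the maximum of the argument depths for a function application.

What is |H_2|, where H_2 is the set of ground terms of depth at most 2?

38

Write N_k for the number of ground terms of depth ≤ k. A term of depth ≤ k is either a constant or a function symbol applied to arguments of depth ≤ k−1, so N_k = 2 + N_{k-1}^2.
N_0 = 2
N_1 = 2 + 2^2 = 6
N_2 = 2 + 6^2 = 38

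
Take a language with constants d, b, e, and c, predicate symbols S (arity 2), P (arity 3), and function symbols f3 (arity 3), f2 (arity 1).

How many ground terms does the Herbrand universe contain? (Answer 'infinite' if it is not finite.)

infinite

The signature has at least one function symbol (f3, arity 3) and at least one constant (d).
Iterating f3 gives infinitely many distinct ground terms: d, f3(d, d, d), f3(f3(d, d, d), f3(d, d, d), f3(d, d, d)), ...
So the Herbrand universe is infinite.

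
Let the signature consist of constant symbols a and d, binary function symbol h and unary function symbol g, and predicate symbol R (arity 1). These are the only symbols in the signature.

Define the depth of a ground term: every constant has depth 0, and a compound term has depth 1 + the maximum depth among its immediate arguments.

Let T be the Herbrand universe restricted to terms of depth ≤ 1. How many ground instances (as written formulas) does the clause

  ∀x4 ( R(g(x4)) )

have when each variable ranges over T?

Ground terms of depth ≤ 1:
  Let N_k = |{terms of depth ≤ k}|. Then N_0 = 2 and N_k = 2 + N_{k-1}^2 + N_{k-1} for k ≥ 1 (one summand per function symbol, arity giving the exponent).
  N_0 = 2
  N_1 = 2 + 2^2 + 2 = 8
So there are 8 ground terms available for substitution.
The variable x4 ranges independently over the available ground terms, and distinct assignments produce distinct instances.
Number of ground instances = 8.

8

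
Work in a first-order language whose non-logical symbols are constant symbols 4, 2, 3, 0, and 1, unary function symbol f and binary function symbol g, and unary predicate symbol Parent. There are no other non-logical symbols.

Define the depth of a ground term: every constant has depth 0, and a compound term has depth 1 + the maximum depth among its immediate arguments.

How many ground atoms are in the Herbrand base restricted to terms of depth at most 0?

First count ground terms of depth ≤ 0.
Let N_k count ground terms of depth at most k. Each non-constant term of depth ≤ k is some function symbol applied to depth-≤(k−1) arguments, giving N_k = 5 + N_{k-1} + N_{k-1}^2.
N_0 = 5
Explicitly: 4, 2, 3, 0, 1.
So |H| = 5.
A ground atom is a predicate applied to a tuple of terms from H, so the count is the sum over predicates of |H|^arity:
  Parent: 5
Total ground atoms: 5.

5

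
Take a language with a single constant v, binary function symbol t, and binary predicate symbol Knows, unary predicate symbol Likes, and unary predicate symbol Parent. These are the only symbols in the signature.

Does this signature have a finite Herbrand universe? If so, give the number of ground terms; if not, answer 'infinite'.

infinite

The signature has at least one function symbol (t, arity 2) and at least one constant (v).
Iterating t gives infinitely many distinct ground terms: v, t(v, v), t(t(v, v), t(v, v)), ...
So the Herbrand universe is infinite.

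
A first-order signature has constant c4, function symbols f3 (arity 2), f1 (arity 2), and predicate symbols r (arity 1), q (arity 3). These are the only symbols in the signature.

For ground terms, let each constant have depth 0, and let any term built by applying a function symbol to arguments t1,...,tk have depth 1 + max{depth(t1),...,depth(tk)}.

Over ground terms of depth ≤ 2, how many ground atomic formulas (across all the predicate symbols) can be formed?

First count ground terms of depth ≤ 2.
Let N_k = |{terms of depth ≤ k}|. Then N_0 = 1 and N_k = 1 + N_{k-1}^2 + N_{k-1}^2 for k ≥ 1 (one summand per function symbol, arity giving the exponent).
N_0 = 1
N_1 = 1 + 1^2 + 1^2 = 3
N_2 = 1 + 3^2 + 3^2 = 19
So |H| = 19.
Ground atoms are formed by filling each argument slot of a predicate with a term from H, so an r-ary predicate gives |H|^r atoms:
  r: 19;  q: 19^3 = 6859
Total ground atoms: 19 + 6859 = 6878.

6878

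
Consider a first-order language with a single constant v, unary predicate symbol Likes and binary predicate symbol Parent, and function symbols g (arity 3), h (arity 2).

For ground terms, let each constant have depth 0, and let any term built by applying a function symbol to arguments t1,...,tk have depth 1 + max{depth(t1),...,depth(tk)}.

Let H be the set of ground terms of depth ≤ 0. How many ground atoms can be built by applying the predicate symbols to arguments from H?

First count ground terms of depth ≤ 0.
Write N_k for the number of ground terms of depth ≤ k. A term of depth ≤ k is either a constant or a function symbol applied to arguments of depth ≤ k−1, so N_k = 1 + N_{k-1}^3 + N_{k-1}^2.
N_0 = 1
So |H| = 1.
Ground atoms are formed by filling each argument slot of a predicate with a term from H, so an r-ary predicate gives |H|^r atoms:
  Likes: 1;  Parent: 1^2 = 1
Total ground atoms: 1 + 1 = 2.

2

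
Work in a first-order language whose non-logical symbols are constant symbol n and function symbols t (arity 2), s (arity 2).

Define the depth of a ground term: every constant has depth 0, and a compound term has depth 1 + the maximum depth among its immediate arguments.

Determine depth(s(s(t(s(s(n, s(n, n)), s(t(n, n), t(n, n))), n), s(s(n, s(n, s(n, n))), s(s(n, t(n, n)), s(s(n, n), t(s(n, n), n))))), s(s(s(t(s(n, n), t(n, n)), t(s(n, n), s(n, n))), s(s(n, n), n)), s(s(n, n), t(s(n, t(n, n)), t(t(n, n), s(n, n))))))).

depth(s(n, n)) = 1 + max(0, 0) = 1
depth(s(n, s(n, n))) = 1 + max(0, 1) = 2
depth(t(n, n)) = 1 + max(0, 0) = 1
depth(s(t(n, n), t(n, n))) = 1 + max(1, 1) = 2
depth(s(s(n, s(n, n)), s(t(n, n), t(n, n)))) = 1 + max(2, 2) = 3
depth(t(s(s(n, s(n, n)), s(t(n, n), t(n, n))), n)) = 1 + max(3, 0) = 4
depth(s(n, s(n, s(n, n)))) = 1 + max(0, 2) = 3
depth(s(n, t(n, n))) = 1 + max(0, 1) = 2
depth(t(s(n, n), n)) = 1 + max(1, 0) = 2
depth(s(s(n, n), t(s(n, n), n))) = 1 + max(1, 2) = 3
depth(s(s(n, t(n, n)), s(s(n, n), t(s(n, n), n)))) = 1 + max(2, 3) = 4
depth(s(s(n, s(n, s(n, n))), s(s(n, t(n, n)), s(s(n, n), t(s(n, n), n))))) = 1 + max(3, 4) = 5
depth(s(t(s(s(n, s(n, n)), s(t(n, n), t(n, n))), n), s(s(n, s(n, s(n, n))), s(s(n, t(n, n)), s(s(n, n), t(s(n, n), n)))))) = 1 + max(4, 5) = 6
depth(t(s(n, n), t(n, n))) = 1 + max(1, 1) = 2
depth(t(s(n, n), s(n, n))) = 1 + max(1, 1) = 2
depth(s(t(s(n, n), t(n, n)), t(s(n, n), s(n, n)))) = 1 + max(2, 2) = 3
depth(s(s(n, n), n)) = 1 + max(1, 0) = 2
depth(s(s(t(s(n, n), t(n, n)), t(s(n, n), s(n, n))), s(s(n, n), n))) = 1 + max(3, 2) = 4
depth(t(t(n, n), s(n, n))) = 1 + max(1, 1) = 2
depth(t(s(n, t(n, n)), t(t(n, n), s(n, n)))) = 1 + max(2, 2) = 3
depth(s(s(n, n), t(s(n, t(n, n)), t(t(n, n), s(n, n))))) = 1 + max(1, 3) = 4
depth(s(s(s(t(s(n, n), t(n, n)), t(s(n, n), s(n, n))), s(s(n, n), n)), s(s(n, n), t(s(n, t(n, n)), t(t(n, n), s(n, n)))))) = 1 + max(4, 4) = 5
depth(s(s(t(s(s(n, s(n, n)), s(t(n, n), t(n, n))), n), s(s(n, s(n, s(n, n))), s(s(n, t(n, n)), s(s(n, n), t(s(n, n), n))))), s(s(s(t(s(n, n), t(n, n)), t(s(n, n), s(n, n))), s(s(n, n), n)), s(s(n, n), t(s(n, t(n, n)), t(t(n, n), s(n, n))))))) = 1 + max(6, 5) = 7

7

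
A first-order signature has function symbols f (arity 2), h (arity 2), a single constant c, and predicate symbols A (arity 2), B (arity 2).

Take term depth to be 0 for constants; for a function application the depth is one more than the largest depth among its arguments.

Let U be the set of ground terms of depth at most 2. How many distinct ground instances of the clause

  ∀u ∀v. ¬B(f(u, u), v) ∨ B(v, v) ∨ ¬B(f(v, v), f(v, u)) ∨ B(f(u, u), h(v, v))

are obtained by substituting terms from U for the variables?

Ground terms of depth ≤ 2:
  Count level by level. With function symbols f/2, h/2, the terms of depth ≤ k are the 1 constant together with each function applied to depth-≤(k−1) tuples, so N_k = 1 + N_{k-1}^2 + N_{k-1}^2.
  N_0 = 1
  N_1 = 1 + 1^2 + 1^2 = 3
  N_2 = 1 + 3^2 + 3^2 = 19
So there are 19 ground terms available for substitution.
There are 2 variables to instantiate (u, v), each occurring in at least one literal, so different choices give different ground instances.
Number of ground instances = 19^2 = 361.

361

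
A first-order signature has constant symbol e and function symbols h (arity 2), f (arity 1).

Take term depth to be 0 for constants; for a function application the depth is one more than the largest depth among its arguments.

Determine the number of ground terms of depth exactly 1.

2

Let N_k count ground terms of depth at most k. Each non-constant term of depth ≤ k is some function symbol applied to depth-≤(k−1) arguments, giving N_k = 1 + N_{k-1}^2 + N_{k-1}.
N_0 = 1
N_1 = 1 + 1^2 + 1 = 3
Terms of depth exactly 1: N_1 − N_0 = 3 − 1 = 2.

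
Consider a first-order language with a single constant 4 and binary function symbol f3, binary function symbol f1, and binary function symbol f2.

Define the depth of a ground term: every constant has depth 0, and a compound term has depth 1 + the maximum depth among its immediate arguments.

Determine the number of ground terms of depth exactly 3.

7155

Let N_k = |{terms of depth ≤ k}|. Then N_0 = 1 and N_k = 1 + N_{k-1}^2 + N_{k-1}^2 + N_{k-1}^2 for k ≥ 1 (one summand per function symbol, arity giving the exponent).
N_0 = 1
N_1 = 1 + 1^2 + 1^2 + 1^2 = 4
N_2 = 1 + 4^2 + 4^2 + 4^2 = 49
N_3 = 1 + 49^2 + 49^2 + 49^2 = 7204
Terms of depth exactly 3: N_3 − N_2 = 7204 − 49 = 7155.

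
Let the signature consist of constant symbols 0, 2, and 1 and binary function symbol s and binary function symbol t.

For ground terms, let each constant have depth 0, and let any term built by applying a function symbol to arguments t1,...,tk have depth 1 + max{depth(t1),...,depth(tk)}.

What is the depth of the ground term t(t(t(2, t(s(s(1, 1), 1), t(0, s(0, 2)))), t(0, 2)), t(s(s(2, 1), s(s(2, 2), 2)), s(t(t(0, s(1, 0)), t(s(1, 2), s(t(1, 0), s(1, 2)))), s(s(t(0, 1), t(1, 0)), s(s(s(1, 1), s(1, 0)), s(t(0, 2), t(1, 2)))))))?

7

depth(s(1, 1)) = 1 + max(0, 0) = 1
depth(s(s(1, 1), 1)) = 1 + max(1, 0) = 2
depth(s(0, 2)) = 1 + max(0, 0) = 1
depth(t(0, s(0, 2))) = 1 + max(0, 1) = 2
depth(t(s(s(1, 1), 1), t(0, s(0, 2)))) = 1 + max(2, 2) = 3
depth(t(2, t(s(s(1, 1), 1), t(0, s(0, 2))))) = 1 + max(0, 3) = 4
depth(t(0, 2)) = 1 + max(0, 0) = 1
depth(t(t(2, t(s(s(1, 1), 1), t(0, s(0, 2)))), t(0, 2))) = 1 + max(4, 1) = 5
depth(s(2, 1)) = 1 + max(0, 0) = 1
depth(s(2, 2)) = 1 + max(0, 0) = 1
depth(s(s(2, 2), 2)) = 1 + max(1, 0) = 2
depth(s(s(2, 1), s(s(2, 2), 2))) = 1 + max(1, 2) = 3
depth(s(1, 0)) = 1 + max(0, 0) = 1
depth(t(0, s(1, 0))) = 1 + max(0, 1) = 2
depth(s(1, 2)) = 1 + max(0, 0) = 1
depth(t(1, 0)) = 1 + max(0, 0) = 1
depth(s(t(1, 0), s(1, 2))) = 1 + max(1, 1) = 2
depth(t(s(1, 2), s(t(1, 0), s(1, 2)))) = 1 + max(1, 2) = 3
depth(t(t(0, s(1, 0)), t(s(1, 2), s(t(1, 0), s(1, 2))))) = 1 + max(2, 3) = 4
depth(t(0, 1)) = 1 + max(0, 0) = 1
depth(s(t(0, 1), t(1, 0))) = 1 + max(1, 1) = 2
depth(s(s(1, 1), s(1, 0))) = 1 + max(1, 1) = 2
depth(t(1, 2)) = 1 + max(0, 0) = 1
depth(s(t(0, 2), t(1, 2))) = 1 + max(1, 1) = 2
depth(s(s(s(1, 1), s(1, 0)), s(t(0, 2), t(1, 2)))) = 1 + max(2, 2) = 3
depth(s(s(t(0, 1), t(1, 0)), s(s(s(1, 1), s(1, 0)), s(t(0, 2), t(1, 2))))) = 1 + max(2, 3) = 4
depth(s(t(t(0, s(1, 0)), t(s(1, 2), s(t(1, 0), s(1, 2)))), s(s(t(0, 1), t(1, 0)), s(s(s(1, 1), s(1, 0)), s(t(0, 2), t(1, 2)))))) = 1 + max(4, 4) = 5
depth(t(s(s(2, 1), s(s(2, 2), 2)), s(t(t(0, s(1, 0)), t(s(1, 2), s(t(1, 0), s(1, 2)))), s(s(t(0, 1), t(1, 0)), s(s(s(1, 1), s(1, 0)), s(t(0, 2), t(1, 2))))))) = 1 + max(3, 5) = 6
depth(t(t(t(2, t(s(s(1, 1), 1), t(0, s(0, 2)))), t(0, 2)), t(s(s(2, 1), s(s(2, 2), 2)), s(t(t(0, s(1, 0)), t(s(1, 2), s(t(1, 0), s(1, 2)))), s(s(t(0, 1), t(1, 0)), s(s(s(1, 1), s(1, 0)), s(t(0, 2), t(1, 2)))))))) = 1 + max(5, 6) = 7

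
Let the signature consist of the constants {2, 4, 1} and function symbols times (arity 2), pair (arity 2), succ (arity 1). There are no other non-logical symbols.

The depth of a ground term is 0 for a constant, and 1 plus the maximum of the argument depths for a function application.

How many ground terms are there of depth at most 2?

Count level by level. With function symbols times/2, pair/2, succ/1, the terms of depth ≤ k are the 3 constants together with each function applied to depth-≤(k−1) tuples, so N_k = 3 + N_{k-1}^2 + N_{k-1}^2 + N_{k-1}.
N_0 = 3
N_1 = 3 + 3^2 + 3^2 + 3 = 24
N_2 = 3 + 24^2 + 24^2 + 24 = 1179

1179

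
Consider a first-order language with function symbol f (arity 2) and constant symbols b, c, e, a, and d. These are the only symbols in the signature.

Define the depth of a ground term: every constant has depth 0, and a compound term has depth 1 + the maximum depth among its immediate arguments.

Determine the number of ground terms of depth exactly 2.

Count level by level. With function symbols f/2, the terms of depth ≤ k are the 5 constants together with each function applied to depth-≤(k−1) tuples, so N_k = 5 + N_{k-1}^2.
N_0 = 5
N_1 = 5 + 5^2 = 30
N_2 = 5 + 30^2 = 905
Terms of depth exactly 2: N_2 − N_1 = 905 − 30 = 875.

875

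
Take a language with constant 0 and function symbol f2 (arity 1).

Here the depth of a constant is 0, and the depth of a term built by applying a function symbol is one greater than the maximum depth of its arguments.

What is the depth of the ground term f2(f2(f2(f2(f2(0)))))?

5

depth(f2(0)) = 1 + depth(0) = 1 + 0 = 1
depth(f2(f2(0))) = 1 + depth(f2(0)) = 1 + 1 = 2
depth(f2(f2(f2(0)))) = 1 + depth(f2(f2(0))) = 1 + 2 = 3
depth(f2(f2(f2(f2(0))))) = 1 + depth(f2(f2(f2(0)))) = 1 + 3 = 4
depth(f2(f2(f2(f2(f2(0)))))) = 1 + depth(f2(f2(f2(f2(0))))) = 1 + 4 = 5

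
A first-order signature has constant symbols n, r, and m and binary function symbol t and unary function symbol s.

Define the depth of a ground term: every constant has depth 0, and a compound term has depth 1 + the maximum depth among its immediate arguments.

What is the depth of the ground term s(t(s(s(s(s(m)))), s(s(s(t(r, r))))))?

6

depth(s(m)) = 1 + depth(m) = 1 + 0 = 1
depth(s(s(m))) = 1 + depth(s(m)) = 1 + 1 = 2
depth(s(s(s(m)))) = 1 + depth(s(s(m))) = 1 + 2 = 3
depth(s(s(s(s(m))))) = 1 + depth(s(s(s(m)))) = 1 + 3 = 4
depth(t(r, r)) = 1 + max(0, 0) = 1
depth(s(t(r, r))) = 1 + depth(t(r, r)) = 1 + 1 = 2
depth(s(s(t(r, r)))) = 1 + depth(s(t(r, r))) = 1 + 2 = 3
depth(s(s(s(t(r, r))))) = 1 + depth(s(s(t(r, r)))) = 1 + 3 = 4
depth(t(s(s(s(s(m)))), s(s(s(t(r, r)))))) = 1 + max(4, 4) = 5
depth(s(t(s(s(s(s(m)))), s(s(s(t(r, r))))))) = 1 + depth(t(s(s(s(s(m)))), s(s(s(t(r, r)))))) = 1 + 5 = 6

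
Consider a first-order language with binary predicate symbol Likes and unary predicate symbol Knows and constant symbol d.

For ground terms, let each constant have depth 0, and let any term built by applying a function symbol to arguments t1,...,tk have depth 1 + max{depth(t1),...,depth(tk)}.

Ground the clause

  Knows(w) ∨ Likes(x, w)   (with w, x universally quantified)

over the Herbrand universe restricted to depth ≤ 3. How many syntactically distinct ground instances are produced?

1

Ground terms of depth ≤ 3:
  With no function symbols every ground term is a constant, so there is exactly 1 ground term at every depth bound.
  N_0 = 1
  N_1 = 1
  N_2 = 1
  N_3 = 1
  Explicitly: d.
So there is exactly 1 ground term available for substitution.
Each of w, x ranges independently over the available ground terms, and distinct assignments produce distinct instances.
Number of ground instances = 1^2 = 1.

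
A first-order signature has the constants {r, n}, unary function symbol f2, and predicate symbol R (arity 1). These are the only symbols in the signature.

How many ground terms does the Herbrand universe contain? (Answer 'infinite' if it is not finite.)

infinite

The signature has at least one function symbol (f2, arity 1) and at least one constant (r).
Iterating f2 gives infinitely many distinct ground terms: r, f2(r), f2(f2(r)), ...
So the Herbrand universe is infinite.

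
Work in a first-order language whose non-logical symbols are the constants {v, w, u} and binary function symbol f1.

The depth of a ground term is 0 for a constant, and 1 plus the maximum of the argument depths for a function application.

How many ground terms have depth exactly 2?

135

If N_k denotes the number of depth-≤k ground terms, the 3 constants give N_0 = 3, and each function symbol of arity r contributes N_{k-1}^r new terms at level k: N_k = 3 + N_{k-1}^2.
N_0 = 3
N_1 = 3 + 3^2 = 12
N_2 = 3 + 12^2 = 147
Terms of depth exactly 2: N_2 − N_1 = 147 − 12 = 135.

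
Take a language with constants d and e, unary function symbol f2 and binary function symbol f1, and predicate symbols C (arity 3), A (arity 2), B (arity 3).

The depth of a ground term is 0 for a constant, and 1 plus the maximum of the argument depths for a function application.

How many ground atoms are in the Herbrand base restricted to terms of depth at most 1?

1088

First count ground terms of depth ≤ 1.
If N_k denotes the number of depth-≤k ground terms, the 2 constants give N_0 = 2, and each function symbol of arity r contributes N_{k-1}^r new terms at level k: N_k = 2 + N_{k-1} + N_{k-1}^2.
N_0 = 2
N_1 = 2 + 2 + 2^2 = 8
So |H| = 8.
For each predicate symbol, the number of ground atoms is |H| raised to its arity; summing:
  C: 8^3 = 512;  A: 8^2 = 64;  B: 8^3 = 512
Total ground atoms: 512 + 64 + 512 = 1088.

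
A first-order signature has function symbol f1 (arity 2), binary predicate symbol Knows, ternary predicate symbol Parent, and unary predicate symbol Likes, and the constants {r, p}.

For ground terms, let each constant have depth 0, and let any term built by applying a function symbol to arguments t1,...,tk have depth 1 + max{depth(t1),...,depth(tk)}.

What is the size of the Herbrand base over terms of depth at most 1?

First count ground terms of depth ≤ 1.
Count level by level. With function symbols f1/2, the terms of depth ≤ k are the 2 constants together with each function applied to depth-≤(k−1) tuples, so N_k = 2 + N_{k-1}^2.
N_0 = 2
N_1 = 2 + 2^2 = 6
So |H| = 6.
For each predicate symbol, the number of ground atoms is |H| raised to its arity; summing:
  Knows: 6^2 = 36;  Parent: 6^3 = 216;  Likes: 6
Total ground atoms: 36 + 216 + 6 = 258.

258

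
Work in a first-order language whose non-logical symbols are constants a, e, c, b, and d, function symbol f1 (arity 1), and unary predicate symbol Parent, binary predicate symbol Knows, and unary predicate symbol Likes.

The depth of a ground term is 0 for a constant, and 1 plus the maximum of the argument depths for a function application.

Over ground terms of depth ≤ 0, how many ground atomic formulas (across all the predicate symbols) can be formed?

35

First count ground terms of depth ≤ 0.
Count level by level. With function symbols f1/1, the terms of depth ≤ k are the 5 constants together with each function applied to depth-≤(k−1) tuples, so N_k = 5 + N_{k-1}.
N_0 = 5
So |H| = 5.
Ground atoms are formed by filling each argument slot of a predicate with a term from H, so an r-ary predicate gives |H|^r atoms:
  Parent: 5;  Knows: 5^2 = 25;  Likes: 5
Total ground atoms: 5 + 25 + 5 = 35.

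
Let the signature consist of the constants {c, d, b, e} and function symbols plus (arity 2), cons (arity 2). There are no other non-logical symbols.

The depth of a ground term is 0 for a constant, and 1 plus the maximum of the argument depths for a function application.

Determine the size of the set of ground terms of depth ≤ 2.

Let N_k count ground terms of depth at most k. Each non-constant term of depth ≤ k is some function symbol applied to depth-≤(k−1) arguments, giving N_k = 4 + N_{k-1}^2 + N_{k-1}^2.
N_0 = 4
N_1 = 4 + 4^2 + 4^2 = 36
N_2 = 4 + 36^2 + 36^2 = 2596

2596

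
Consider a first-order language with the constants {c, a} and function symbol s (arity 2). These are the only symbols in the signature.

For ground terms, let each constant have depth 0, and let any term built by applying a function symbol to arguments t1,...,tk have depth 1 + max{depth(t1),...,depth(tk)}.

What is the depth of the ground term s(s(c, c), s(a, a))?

depth(s(c, c)) = 1 + max(0, 0) = 1
depth(s(a, a)) = 1 + max(0, 0) = 1
depth(s(s(c, c), s(a, a))) = 1 + max(1, 1) = 2

2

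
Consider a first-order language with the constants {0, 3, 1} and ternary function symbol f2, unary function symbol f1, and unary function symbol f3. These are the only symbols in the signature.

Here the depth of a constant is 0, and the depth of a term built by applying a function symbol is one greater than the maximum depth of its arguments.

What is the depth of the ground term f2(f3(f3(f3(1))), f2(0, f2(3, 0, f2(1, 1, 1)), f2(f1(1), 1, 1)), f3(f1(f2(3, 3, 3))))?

depth(f3(1)) = 1 + depth(1) = 1 + 0 = 1
depth(f3(f3(1))) = 1 + depth(f3(1)) = 1 + 1 = 2
depth(f3(f3(f3(1)))) = 1 + depth(f3(f3(1))) = 1 + 2 = 3
depth(f2(1, 1, 1)) = 1 + max(0, 0, 0) = 1
depth(f2(3, 0, f2(1, 1, 1))) = 1 + max(0, 0, 1) = 2
depth(f1(1)) = 1 + depth(1) = 1 + 0 = 1
depth(f2(f1(1), 1, 1)) = 1 + max(1, 0, 0) = 2
depth(f2(0, f2(3, 0, f2(1, 1, 1)), f2(f1(1), 1, 1))) = 1 + max(0, 2, 2) = 3
depth(f2(3, 3, 3)) = 1 + max(0, 0, 0) = 1
depth(f1(f2(3, 3, 3))) = 1 + depth(f2(3, 3, 3)) = 1 + 1 = 2
depth(f3(f1(f2(3, 3, 3)))) = 1 + depth(f1(f2(3, 3, 3))) = 1 + 2 = 3
depth(f2(f3(f3(f3(1))), f2(0, f2(3, 0, f2(1, 1, 1)), f2(f1(1), 1, 1)), f3(f1(f2(3, 3, 3))))) = 1 + max(3, 3, 3) = 4

4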